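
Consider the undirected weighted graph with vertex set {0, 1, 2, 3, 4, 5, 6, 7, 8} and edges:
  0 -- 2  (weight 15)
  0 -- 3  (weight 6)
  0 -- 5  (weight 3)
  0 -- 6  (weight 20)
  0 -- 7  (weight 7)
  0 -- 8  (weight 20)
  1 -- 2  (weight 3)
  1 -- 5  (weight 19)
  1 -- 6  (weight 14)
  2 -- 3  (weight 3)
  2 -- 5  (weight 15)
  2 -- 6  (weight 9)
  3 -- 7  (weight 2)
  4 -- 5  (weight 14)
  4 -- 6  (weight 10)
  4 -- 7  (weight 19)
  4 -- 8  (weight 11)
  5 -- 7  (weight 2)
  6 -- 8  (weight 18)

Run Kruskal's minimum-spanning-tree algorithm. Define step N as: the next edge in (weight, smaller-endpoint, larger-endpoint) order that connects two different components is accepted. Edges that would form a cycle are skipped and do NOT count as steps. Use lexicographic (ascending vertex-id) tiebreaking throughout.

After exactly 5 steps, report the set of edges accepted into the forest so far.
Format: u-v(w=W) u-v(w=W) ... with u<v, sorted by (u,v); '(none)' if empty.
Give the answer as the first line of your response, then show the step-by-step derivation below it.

0-5(w=3) 1-2(w=3) 2-3(w=3) 3-7(w=2) 5-7(w=2)

step 1: add edge 3-7 (w=2); MST = {3-7(w=2)}
step 2: add edge 5-7 (w=2); MST = {3-7(w=2) 5-7(w=2)}
step 3: add edge 0-5 (w=3); MST = {0-5(w=3) 3-7(w=2) 5-7(w=2)}
step 4: add edge 1-2 (w=3); MST = {0-5(w=3) 1-2(w=3) 3-7(w=2) 5-7(w=2)}
step 5: add edge 2-3 (w=3); MST = {0-5(w=3) 1-2(w=3) 2-3(w=3) 3-7(w=2) 5-7(w=2)}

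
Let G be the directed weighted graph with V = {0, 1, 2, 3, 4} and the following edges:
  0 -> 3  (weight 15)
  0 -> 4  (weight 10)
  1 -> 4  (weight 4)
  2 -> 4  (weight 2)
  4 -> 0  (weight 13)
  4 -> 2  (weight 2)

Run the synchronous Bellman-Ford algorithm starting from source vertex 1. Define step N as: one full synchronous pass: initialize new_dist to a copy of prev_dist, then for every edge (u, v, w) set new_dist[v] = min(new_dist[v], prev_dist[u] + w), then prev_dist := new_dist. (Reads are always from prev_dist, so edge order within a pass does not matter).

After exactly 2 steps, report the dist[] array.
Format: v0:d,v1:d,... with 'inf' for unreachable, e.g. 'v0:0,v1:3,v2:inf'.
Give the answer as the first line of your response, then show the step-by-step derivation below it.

v0:17,v1:0,v2:6,v3:inf,v4:4

step 1: dist = v0:inf,v1:0,v2:inf,v3:inf,v4:4
step 2: dist = v0:17,v1:0,v2:6,v3:inf,v4:4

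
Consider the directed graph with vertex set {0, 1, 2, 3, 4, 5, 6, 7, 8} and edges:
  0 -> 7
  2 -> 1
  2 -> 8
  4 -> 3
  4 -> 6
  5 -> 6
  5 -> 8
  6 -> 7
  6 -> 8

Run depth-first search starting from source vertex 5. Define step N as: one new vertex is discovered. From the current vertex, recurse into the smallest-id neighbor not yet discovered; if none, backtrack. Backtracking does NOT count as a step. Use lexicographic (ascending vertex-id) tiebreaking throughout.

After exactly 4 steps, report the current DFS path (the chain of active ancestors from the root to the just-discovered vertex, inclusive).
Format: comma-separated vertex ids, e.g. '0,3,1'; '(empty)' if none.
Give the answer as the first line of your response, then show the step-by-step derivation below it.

5,6,8

step 1: discover 5; path=5; order=5
step 2: discover 6; path=5>6; order=5,6
step 3: discover 7; path=5>6>7; order=5,6,7
step 4: discover 8; path=5>6>8; order=5,6,7,8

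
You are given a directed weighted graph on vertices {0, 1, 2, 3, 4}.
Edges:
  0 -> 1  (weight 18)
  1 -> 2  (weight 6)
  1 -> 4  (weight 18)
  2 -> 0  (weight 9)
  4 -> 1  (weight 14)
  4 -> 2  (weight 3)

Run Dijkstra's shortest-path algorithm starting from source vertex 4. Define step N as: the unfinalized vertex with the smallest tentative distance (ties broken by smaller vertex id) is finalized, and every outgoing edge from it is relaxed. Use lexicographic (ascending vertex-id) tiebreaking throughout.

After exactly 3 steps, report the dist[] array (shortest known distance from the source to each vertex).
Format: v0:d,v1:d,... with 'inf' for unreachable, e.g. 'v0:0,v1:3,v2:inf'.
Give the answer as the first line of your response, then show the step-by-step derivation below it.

v0:12,v1:14,v2:3,v3:inf,v4:0

step 1: dist = v0:inf,v1:14,v2:3,v3:inf,v4:0
step 2: dist = v0:12,v1:14,v2:3,v3:inf,v4:0
step 3: dist = v0:12,v1:14,v2:3,v3:inf,v4:0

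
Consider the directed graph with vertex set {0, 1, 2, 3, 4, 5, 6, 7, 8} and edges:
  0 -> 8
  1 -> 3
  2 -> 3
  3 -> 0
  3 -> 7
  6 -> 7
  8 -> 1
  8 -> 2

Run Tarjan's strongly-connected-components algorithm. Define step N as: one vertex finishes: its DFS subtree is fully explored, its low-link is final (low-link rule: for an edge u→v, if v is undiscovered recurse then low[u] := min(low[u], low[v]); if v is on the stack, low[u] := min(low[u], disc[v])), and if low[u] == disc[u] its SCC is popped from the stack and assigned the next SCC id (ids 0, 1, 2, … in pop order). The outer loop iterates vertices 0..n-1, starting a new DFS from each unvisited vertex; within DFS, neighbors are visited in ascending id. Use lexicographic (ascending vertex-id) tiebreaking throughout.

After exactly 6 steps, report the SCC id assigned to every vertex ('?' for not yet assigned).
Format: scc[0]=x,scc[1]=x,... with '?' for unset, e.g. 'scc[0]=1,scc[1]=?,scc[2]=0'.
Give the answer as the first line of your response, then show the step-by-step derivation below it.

scc[0]=1,scc[1]=1,scc[2]=1,scc[3]=1,scc[4]=?,scc[5]=?,scc[6]=?,scc[7]=0,scc[8]=1

step 1: low=(low[0]=0,low[1]=2,low[2]=?,low[3]=0,low[4]=?,low[5]=?,low[6]=?,low[7]=4,low[8]=1); scc=(scc[0]=?,scc[1]=?,scc[2]=?,scc[3]=?,scc[4]=?,scc[5]=?,scc[6]=?,scc[7]=0,scc[8]=?)
step 2: low=(low[0]=0,low[1]=2,low[2]=?,low[3]=0,low[4]=?,low[5]=?,low[6]=?,low[7]=4,low[8]=1); scc=(scc[0]=?,scc[1]=?,scc[2]=?,scc[3]=?,scc[4]=?,scc[5]=?,scc[6]=?,scc[7]=0,scc[8]=?)
step 3: low=(low[0]=0,low[1]=0,low[2]=?,low[3]=0,low[4]=?,low[5]=?,low[6]=?,low[7]=4,low[8]=1); scc=(scc[0]=?,scc[1]=?,scc[2]=?,scc[3]=?,scc[4]=?,scc[5]=?,scc[6]=?,scc[7]=0,scc[8]=?)
step 4: low=(low[0]=0,low[1]=0,low[2]=3,low[3]=0,low[4]=?,low[5]=?,low[6]=?,low[7]=4,low[8]=0); scc=(scc[0]=?,scc[1]=?,scc[2]=?,scc[3]=?,scc[4]=?,scc[5]=?,scc[6]=?,scc[7]=0,scc[8]=?)
step 5: low=(low[0]=0,low[1]=0,low[2]=3,low[3]=0,low[4]=?,low[5]=?,low[6]=?,low[7]=4,low[8]=0); scc=(scc[0]=?,scc[1]=?,scc[2]=?,scc[3]=?,scc[4]=?,scc[5]=?,scc[6]=?,scc[7]=0,scc[8]=?)
step 6: low=(low[0]=0,low[1]=0,low[2]=3,low[3]=0,low[4]=?,low[5]=?,low[6]=?,low[7]=4,low[8]=0); scc=(scc[0]=1,scc[1]=1,scc[2]=1,scc[3]=1,scc[4]=?,scc[5]=?,scc[6]=?,scc[7]=0,scc[8]=1)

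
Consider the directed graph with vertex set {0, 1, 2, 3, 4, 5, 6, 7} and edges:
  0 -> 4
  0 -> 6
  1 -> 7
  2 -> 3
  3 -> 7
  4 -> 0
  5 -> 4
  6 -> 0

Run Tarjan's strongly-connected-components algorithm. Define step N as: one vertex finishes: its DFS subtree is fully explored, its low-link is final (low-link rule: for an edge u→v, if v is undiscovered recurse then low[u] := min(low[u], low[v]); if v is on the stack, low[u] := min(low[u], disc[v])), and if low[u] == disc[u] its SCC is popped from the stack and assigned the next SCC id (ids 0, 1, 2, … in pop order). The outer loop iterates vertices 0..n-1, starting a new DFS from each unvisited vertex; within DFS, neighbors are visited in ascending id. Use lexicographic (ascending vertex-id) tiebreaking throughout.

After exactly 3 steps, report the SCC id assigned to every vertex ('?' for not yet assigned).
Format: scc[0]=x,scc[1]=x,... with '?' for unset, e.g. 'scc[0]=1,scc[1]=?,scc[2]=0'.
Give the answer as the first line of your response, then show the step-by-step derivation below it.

scc[0]=0,scc[1]=?,scc[2]=?,scc[3]=?,scc[4]=0,scc[5]=?,scc[6]=0,scc[7]=?

step 1: low=(low[0]=0,low[1]=?,low[2]=?,low[3]=?,low[4]=0,low[5]=?,low[6]=?,low[7]=?); scc=(scc[0]=?,scc[1]=?,scc[2]=?,scc[3]=?,scc[4]=?,scc[5]=?,scc[6]=?,scc[7]=?)
step 2: low=(low[0]=0,low[1]=?,low[2]=?,low[3]=?,low[4]=0,low[5]=?,low[6]=0,low[7]=?); scc=(scc[0]=?,scc[1]=?,scc[2]=?,scc[3]=?,scc[4]=?,scc[5]=?,scc[6]=?,scc[7]=?)
step 3: low=(low[0]=0,low[1]=?,low[2]=?,low[3]=?,low[4]=0,low[5]=?,low[6]=0,low[7]=?); scc=(scc[0]=0,scc[1]=?,scc[2]=?,scc[3]=?,scc[4]=0,scc[5]=?,scc[6]=0,scc[7]=?)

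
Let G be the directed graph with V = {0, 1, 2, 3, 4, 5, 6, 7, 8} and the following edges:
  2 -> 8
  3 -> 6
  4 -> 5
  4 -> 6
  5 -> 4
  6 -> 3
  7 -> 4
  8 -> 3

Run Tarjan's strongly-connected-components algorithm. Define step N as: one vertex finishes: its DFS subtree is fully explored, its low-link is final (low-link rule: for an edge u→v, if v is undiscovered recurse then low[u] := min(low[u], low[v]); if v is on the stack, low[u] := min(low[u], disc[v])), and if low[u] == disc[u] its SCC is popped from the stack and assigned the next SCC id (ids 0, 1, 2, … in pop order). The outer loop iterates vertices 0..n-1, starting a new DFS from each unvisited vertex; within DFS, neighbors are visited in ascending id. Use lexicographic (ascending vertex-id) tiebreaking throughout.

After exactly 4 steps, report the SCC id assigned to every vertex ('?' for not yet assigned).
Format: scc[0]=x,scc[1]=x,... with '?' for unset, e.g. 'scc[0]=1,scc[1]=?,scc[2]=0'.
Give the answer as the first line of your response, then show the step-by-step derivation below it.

scc[0]=0,scc[1]=1,scc[2]=?,scc[3]=2,scc[4]=?,scc[5]=?,scc[6]=2,scc[7]=?,scc[8]=?

step 1: low=(low[0]=0,low[1]=?,low[2]=?,low[3]=?,low[4]=?,low[5]=?,low[6]=?,low[7]=?,low[8]=?); scc=(scc[0]=0,scc[1]=?,scc[2]=?,scc[3]=?,scc[4]=?,scc[5]=?,scc[6]=?,scc[7]=?,scc[8]=?)
step 2: low=(low[0]=0,low[1]=1,low[2]=?,low[3]=?,low[4]=?,low[5]=?,low[6]=?,low[7]=?,low[8]=?); scc=(scc[0]=0,scc[1]=1,scc[2]=?,scc[3]=?,scc[4]=?,scc[5]=?,scc[6]=?,scc[7]=?,scc[8]=?)
step 3: low=(low[0]=0,low[1]=1,low[2]=2,low[3]=4,low[4]=?,low[5]=?,low[6]=4,low[7]=?,low[8]=3); scc=(scc[0]=0,scc[1]=1,scc[2]=?,scc[3]=?,scc[4]=?,scc[5]=?,scc[6]=?,scc[7]=?,scc[8]=?)
step 4: low=(low[0]=0,low[1]=1,low[2]=2,low[3]=4,low[4]=?,low[5]=?,low[6]=4,low[7]=?,low[8]=3); scc=(scc[0]=0,scc[1]=1,scc[2]=?,scc[3]=2,scc[4]=?,scc[5]=?,scc[6]=2,scc[7]=?,scc[8]=?)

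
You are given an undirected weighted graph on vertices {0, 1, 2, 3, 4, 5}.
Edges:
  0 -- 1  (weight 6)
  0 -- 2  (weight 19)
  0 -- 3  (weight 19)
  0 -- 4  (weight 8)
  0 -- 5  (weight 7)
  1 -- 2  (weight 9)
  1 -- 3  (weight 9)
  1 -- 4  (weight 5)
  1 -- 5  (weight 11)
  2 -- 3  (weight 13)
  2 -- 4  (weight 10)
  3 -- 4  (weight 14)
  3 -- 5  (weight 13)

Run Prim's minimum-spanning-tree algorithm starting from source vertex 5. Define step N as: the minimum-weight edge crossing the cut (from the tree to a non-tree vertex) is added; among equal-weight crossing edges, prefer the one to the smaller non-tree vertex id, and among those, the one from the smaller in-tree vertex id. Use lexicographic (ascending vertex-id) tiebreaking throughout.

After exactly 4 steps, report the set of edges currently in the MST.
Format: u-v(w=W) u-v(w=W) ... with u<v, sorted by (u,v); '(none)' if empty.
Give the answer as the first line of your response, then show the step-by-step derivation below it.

0-1(w=6) 0-5(w=7) 1-2(w=9) 1-4(w=5)

step 1: add edge 0-5 (w=7); MST = {0-5(w=7)}
step 2: add edge 0-1 (w=6); MST = {0-1(w=6) 0-5(w=7)}
step 3: add edge 1-4 (w=5); MST = {0-1(w=6) 0-5(w=7) 1-4(w=5)}
step 4: add edge 1-2 (w=9); MST = {0-1(w=6) 0-5(w=7) 1-2(w=9) 1-4(w=5)}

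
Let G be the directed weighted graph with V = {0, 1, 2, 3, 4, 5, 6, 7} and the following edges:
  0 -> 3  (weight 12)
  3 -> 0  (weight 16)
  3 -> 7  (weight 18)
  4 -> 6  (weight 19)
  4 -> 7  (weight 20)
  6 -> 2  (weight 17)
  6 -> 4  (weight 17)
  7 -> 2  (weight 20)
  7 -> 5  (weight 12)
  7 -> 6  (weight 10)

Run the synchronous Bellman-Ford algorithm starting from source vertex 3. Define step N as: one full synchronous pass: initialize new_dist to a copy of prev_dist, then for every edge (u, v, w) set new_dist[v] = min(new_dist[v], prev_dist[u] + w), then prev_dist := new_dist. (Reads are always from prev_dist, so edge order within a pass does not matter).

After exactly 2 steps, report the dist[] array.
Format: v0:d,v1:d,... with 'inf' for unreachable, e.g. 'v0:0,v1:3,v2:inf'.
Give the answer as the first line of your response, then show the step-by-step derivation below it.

v0:16,v1:inf,v2:38,v3:0,v4:inf,v5:30,v6:28,v7:18

step 1: dist = v0:16,v1:inf,v2:inf,v3:0,v4:inf,v5:inf,v6:inf,v7:18
step 2: dist = v0:16,v1:inf,v2:38,v3:0,v4:inf,v5:30,v6:28,v7:18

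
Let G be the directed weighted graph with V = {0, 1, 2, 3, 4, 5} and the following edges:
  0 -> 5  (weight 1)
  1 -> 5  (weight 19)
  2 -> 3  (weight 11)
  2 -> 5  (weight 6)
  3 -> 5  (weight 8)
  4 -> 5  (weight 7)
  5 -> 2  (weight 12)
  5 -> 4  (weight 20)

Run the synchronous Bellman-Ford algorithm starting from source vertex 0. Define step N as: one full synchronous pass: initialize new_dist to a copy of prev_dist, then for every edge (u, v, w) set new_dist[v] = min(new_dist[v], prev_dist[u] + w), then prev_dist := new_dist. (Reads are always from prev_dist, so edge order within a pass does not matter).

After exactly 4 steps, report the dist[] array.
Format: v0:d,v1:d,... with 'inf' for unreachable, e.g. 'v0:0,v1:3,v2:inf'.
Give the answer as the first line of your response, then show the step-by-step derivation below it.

v0:0,v1:inf,v2:13,v3:24,v4:21,v5:1

step 1: dist = v0:0,v1:inf,v2:inf,v3:inf,v4:inf,v5:1
step 2: dist = v0:0,v1:inf,v2:13,v3:inf,v4:21,v5:1
step 3: dist = v0:0,v1:inf,v2:13,v3:24,v4:21,v5:1
step 4: dist = v0:0,v1:inf,v2:13,v3:24,v4:21,v5:1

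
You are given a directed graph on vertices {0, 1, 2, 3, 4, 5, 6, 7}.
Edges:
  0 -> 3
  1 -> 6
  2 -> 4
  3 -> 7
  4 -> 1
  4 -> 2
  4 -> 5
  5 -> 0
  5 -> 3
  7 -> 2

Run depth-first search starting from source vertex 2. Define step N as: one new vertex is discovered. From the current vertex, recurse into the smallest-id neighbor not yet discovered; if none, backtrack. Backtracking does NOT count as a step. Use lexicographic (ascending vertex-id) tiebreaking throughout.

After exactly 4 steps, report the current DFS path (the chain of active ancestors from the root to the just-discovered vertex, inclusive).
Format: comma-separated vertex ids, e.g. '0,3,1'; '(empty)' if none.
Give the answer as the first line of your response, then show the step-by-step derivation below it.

2,4,1,6

step 1: discover 2; path=2; order=2
step 2: discover 4; path=2>4; order=2,4
step 3: discover 1; path=2>4>1; order=2,4,1
step 4: discover 6; path=2>4>1>6; order=2,4,1,6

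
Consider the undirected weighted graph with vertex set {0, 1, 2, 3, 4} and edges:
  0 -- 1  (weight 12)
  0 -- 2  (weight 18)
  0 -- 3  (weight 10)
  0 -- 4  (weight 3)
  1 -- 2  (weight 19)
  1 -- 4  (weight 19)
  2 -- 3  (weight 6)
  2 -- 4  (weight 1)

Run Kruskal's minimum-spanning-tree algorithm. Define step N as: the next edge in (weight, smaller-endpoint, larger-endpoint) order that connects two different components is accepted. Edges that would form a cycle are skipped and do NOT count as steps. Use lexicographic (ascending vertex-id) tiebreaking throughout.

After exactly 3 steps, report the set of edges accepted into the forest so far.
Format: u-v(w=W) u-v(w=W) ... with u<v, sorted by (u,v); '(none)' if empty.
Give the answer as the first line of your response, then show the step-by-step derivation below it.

0-4(w=3) 2-3(w=6) 2-4(w=1)

step 1: add edge 2-4 (w=1); MST = {2-4(w=1)}
step 2: add edge 0-4 (w=3); MST = {0-4(w=3) 2-4(w=1)}
step 3: add edge 2-3 (w=6); MST = {0-4(w=3) 2-3(w=6) 2-4(w=1)}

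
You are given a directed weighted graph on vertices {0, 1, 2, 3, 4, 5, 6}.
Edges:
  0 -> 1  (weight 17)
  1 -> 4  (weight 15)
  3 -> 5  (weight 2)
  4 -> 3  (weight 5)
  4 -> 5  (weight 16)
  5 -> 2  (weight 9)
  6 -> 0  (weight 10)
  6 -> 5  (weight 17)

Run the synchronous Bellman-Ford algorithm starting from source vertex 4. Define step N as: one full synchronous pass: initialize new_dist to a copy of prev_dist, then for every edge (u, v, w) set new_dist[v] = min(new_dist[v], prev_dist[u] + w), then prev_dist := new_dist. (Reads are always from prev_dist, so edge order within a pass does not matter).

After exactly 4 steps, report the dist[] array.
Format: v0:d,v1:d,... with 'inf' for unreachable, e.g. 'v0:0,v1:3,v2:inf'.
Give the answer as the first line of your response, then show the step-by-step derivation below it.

v0:inf,v1:inf,v2:16,v3:5,v4:0,v5:7,v6:inf

step 1: dist = v0:inf,v1:inf,v2:inf,v3:5,v4:0,v5:16,v6:inf
step 2: dist = v0:inf,v1:inf,v2:25,v3:5,v4:0,v5:7,v6:inf
step 3: dist = v0:inf,v1:inf,v2:16,v3:5,v4:0,v5:7,v6:inf
step 4: dist = v0:inf,v1:inf,v2:16,v3:5,v4:0,v5:7,v6:inf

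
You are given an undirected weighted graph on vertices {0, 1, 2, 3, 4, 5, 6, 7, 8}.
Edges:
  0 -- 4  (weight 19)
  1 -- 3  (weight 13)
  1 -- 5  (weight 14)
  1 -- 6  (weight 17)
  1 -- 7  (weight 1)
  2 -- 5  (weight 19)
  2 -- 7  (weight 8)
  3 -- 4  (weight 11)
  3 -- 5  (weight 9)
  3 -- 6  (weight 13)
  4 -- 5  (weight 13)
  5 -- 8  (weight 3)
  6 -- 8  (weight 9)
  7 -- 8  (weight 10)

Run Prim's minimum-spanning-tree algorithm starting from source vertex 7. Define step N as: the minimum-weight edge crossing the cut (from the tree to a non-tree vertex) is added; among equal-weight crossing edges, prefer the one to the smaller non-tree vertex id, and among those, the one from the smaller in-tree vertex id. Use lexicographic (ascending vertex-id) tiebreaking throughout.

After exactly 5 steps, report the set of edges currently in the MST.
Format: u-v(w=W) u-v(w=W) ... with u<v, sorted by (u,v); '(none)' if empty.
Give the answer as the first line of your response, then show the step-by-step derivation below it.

1-7(w=1) 2-7(w=8) 3-5(w=9) 5-8(w=3) 7-8(w=10)

step 1: add edge 1-7 (w=1); MST = {1-7(w=1)}
step 2: add edge 2-7 (w=8); MST = {1-7(w=1) 2-7(w=8)}
step 3: add edge 7-8 (w=10); MST = {1-7(w=1) 2-7(w=8) 7-8(w=10)}
step 4: add edge 5-8 (w=3); MST = {1-7(w=1) 2-7(w=8) 5-8(w=3) 7-8(w=10)}
step 5: add edge 3-5 (w=9); MST = {1-7(w=1) 2-7(w=8) 3-5(w=9) 5-8(w=3) 7-8(w=10)}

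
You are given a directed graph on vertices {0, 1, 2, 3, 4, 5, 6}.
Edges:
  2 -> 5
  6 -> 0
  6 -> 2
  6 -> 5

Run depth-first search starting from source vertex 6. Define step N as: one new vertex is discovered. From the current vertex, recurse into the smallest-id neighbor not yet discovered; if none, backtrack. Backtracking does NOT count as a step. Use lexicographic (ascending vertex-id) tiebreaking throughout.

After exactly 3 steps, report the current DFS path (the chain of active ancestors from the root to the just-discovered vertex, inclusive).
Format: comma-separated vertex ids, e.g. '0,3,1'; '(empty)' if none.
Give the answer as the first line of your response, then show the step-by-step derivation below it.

6,2

step 1: discover 6; path=6; order=6
step 2: discover 0; path=6>0; order=6,0
step 3: discover 2; path=6>2; order=6,0,2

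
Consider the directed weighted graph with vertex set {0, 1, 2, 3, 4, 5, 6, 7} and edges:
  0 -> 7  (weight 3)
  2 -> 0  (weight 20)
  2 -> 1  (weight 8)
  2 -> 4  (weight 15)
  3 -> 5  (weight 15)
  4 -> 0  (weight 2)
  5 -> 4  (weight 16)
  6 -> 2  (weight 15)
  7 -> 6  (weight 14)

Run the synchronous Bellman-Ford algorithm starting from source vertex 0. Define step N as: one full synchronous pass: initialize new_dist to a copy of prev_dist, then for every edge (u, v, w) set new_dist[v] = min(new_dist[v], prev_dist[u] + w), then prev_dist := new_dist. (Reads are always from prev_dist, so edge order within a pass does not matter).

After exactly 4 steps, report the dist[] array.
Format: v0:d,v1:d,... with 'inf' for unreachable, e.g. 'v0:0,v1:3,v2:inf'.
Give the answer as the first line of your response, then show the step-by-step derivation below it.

v0:0,v1:40,v2:32,v3:inf,v4:47,v5:inf,v6:17,v7:3

step 1: dist = v0:0,v1:inf,v2:inf,v3:inf,v4:inf,v5:inf,v6:inf,v7:3
step 2: dist = v0:0,v1:inf,v2:inf,v3:inf,v4:inf,v5:inf,v6:17,v7:3
step 3: dist = v0:0,v1:inf,v2:32,v3:inf,v4:inf,v5:inf,v6:17,v7:3
step 4: dist = v0:0,v1:40,v2:32,v3:inf,v4:47,v5:inf,v6:17,v7:3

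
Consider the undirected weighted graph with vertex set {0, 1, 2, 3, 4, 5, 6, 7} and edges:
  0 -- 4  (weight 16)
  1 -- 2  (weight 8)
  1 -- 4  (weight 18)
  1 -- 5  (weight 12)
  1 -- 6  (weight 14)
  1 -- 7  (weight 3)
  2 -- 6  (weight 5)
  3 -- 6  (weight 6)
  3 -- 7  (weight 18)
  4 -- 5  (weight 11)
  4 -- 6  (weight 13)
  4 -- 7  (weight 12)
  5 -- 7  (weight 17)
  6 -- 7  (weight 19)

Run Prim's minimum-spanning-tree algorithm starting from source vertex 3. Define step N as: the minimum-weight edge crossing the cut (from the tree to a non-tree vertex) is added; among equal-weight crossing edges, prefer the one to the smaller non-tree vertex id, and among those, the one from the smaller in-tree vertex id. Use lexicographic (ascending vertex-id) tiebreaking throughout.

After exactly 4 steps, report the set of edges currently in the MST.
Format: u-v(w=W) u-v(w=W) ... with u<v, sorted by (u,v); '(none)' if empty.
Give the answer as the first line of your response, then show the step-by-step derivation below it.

1-2(w=8) 1-7(w=3) 2-6(w=5) 3-6(w=6)

step 1: add edge 3-6 (w=6); MST = {3-6(w=6)}
step 2: add edge 2-6 (w=5); MST = {2-6(w=5) 3-6(w=6)}
step 3: add edge 1-2 (w=8); MST = {1-2(w=8) 2-6(w=5) 3-6(w=6)}
step 4: add edge 1-7 (w=3); MST = {1-2(w=8) 1-7(w=3) 2-6(w=5) 3-6(w=6)}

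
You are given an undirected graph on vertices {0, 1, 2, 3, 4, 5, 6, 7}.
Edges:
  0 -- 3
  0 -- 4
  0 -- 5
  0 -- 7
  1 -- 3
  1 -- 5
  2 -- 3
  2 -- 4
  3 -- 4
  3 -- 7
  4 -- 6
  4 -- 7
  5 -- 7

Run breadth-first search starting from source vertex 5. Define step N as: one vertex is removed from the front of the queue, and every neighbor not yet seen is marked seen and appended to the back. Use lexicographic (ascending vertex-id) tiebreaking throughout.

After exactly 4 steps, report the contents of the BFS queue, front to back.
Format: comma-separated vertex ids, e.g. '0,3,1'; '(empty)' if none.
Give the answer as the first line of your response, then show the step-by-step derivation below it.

3,4

step 1: dequeue 5; queue=[0,1,7]; order=5
step 2: dequeue 0; queue=[1,7,3,4]; order=5,0
step 3: dequeue 1; queue=[7,3,4]; order=5,0,1
step 4: dequeue 7; queue=[3,4]; order=5,0,1,7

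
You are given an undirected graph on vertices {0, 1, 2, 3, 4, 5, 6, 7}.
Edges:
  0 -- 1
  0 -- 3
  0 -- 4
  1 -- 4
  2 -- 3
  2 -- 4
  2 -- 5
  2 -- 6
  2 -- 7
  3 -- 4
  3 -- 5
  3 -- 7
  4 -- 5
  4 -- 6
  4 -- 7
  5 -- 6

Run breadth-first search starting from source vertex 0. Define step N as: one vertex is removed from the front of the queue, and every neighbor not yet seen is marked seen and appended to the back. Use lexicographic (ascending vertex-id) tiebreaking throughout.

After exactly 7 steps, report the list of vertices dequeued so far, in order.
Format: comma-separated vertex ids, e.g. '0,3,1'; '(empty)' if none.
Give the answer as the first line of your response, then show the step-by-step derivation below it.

0,1,3,4,2,5,7

step 1: dequeue 0; queue=[1,3,4]; order=0
step 2: dequeue 1; queue=[3,4]; order=0,1
step 3: dequeue 3; queue=[4,2,5,7]; order=0,1,3
step 4: dequeue 4; queue=[2,5,7,6]; order=0,1,3,4
step 5: dequeue 2; queue=[5,7,6]; order=0,1,3,4,2
step 6: dequeue 5; queue=[7,6]; order=0,1,3,4,2,5
step 7: dequeue 7; queue=[6]; order=0,1,3,4,2,5,7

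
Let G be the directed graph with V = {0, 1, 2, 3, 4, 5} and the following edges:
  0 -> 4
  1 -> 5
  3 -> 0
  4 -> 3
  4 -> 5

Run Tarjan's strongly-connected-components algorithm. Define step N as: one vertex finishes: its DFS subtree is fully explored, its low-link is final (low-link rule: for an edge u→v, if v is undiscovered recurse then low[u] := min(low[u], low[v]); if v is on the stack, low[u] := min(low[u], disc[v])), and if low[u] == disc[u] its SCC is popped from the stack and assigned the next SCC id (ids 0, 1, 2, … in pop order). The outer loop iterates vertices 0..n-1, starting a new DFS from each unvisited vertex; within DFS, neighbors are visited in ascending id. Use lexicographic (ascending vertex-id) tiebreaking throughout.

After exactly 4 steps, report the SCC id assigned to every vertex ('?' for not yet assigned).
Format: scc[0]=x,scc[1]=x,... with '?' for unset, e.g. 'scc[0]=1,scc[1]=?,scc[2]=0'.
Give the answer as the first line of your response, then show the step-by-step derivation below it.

scc[0]=1,scc[1]=?,scc[2]=?,scc[3]=1,scc[4]=1,scc[5]=0

step 1: low=(low[0]=0,low[1]=?,low[2]=?,low[3]=0,low[4]=1,low[5]=?); scc=(scc[0]=?,scc[1]=?,scc[2]=?,scc[3]=?,scc[4]=?,scc[5]=?)
step 2: low=(low[0]=0,low[1]=?,low[2]=?,low[3]=0,low[4]=0,low[5]=3); scc=(scc[0]=?,scc[1]=?,scc[2]=?,scc[3]=?,scc[4]=?,scc[5]=0)
step 3: low=(low[0]=0,low[1]=?,low[2]=?,low[3]=0,low[4]=0,low[5]=3); scc=(scc[0]=?,scc[1]=?,scc[2]=?,scc[3]=?,scc[4]=?,scc[5]=0)
step 4: low=(low[0]=0,low[1]=?,low[2]=?,low[3]=0,low[4]=0,low[5]=3); scc=(scc[0]=1,scc[1]=?,scc[2]=?,scc[3]=1,scc[4]=1,scc[5]=0)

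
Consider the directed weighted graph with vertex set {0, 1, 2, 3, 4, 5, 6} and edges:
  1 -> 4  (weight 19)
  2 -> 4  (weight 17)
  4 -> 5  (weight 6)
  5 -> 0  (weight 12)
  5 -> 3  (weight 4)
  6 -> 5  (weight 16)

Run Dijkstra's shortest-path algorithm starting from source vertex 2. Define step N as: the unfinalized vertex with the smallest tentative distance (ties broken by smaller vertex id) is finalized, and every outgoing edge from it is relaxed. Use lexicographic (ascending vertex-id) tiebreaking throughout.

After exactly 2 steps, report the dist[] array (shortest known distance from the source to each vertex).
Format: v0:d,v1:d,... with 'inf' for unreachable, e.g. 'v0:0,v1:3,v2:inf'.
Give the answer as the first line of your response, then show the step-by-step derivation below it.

v0:inf,v1:inf,v2:0,v3:inf,v4:17,v5:23,v6:inf

step 1: dist = v0:inf,v1:inf,v2:0,v3:inf,v4:17,v5:inf,v6:inf
step 2: dist = v0:inf,v1:inf,v2:0,v3:inf,v4:17,v5:23,v6:inf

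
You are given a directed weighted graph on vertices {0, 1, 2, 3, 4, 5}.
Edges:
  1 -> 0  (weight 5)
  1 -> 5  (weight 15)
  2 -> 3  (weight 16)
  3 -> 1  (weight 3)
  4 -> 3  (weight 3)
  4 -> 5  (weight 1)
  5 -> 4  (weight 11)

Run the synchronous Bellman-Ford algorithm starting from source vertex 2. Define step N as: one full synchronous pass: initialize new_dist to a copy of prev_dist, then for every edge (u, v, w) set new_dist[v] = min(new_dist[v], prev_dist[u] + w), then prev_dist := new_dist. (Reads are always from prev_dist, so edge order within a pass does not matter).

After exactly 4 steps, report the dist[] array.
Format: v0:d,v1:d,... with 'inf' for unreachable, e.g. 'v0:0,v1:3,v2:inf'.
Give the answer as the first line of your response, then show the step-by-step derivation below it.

v0:24,v1:19,v2:0,v3:16,v4:45,v5:34

step 1: dist = v0:inf,v1:inf,v2:0,v3:16,v4:inf,v5:inf
step 2: dist = v0:inf,v1:19,v2:0,v3:16,v4:inf,v5:inf
step 3: dist = v0:24,v1:19,v2:0,v3:16,v4:inf,v5:34
step 4: dist = v0:24,v1:19,v2:0,v3:16,v4:45,v5:34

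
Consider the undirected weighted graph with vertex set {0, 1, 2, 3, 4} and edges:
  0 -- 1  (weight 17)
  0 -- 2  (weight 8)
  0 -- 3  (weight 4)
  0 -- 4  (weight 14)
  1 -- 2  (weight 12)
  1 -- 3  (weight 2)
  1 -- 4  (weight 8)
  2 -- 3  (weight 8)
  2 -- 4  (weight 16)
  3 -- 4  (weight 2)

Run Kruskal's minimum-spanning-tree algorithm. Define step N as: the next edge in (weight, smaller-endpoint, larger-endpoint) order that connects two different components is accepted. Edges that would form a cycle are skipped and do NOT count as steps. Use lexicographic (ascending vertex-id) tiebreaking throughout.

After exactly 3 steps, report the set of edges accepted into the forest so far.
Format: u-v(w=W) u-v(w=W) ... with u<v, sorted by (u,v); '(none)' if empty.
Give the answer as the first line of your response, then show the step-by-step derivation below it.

0-3(w=4) 1-3(w=2) 3-4(w=2)

step 1: add edge 1-3 (w=2); MST = {1-3(w=2)}
step 2: add edge 3-4 (w=2); MST = {1-3(w=2) 3-4(w=2)}
step 3: add edge 0-3 (w=4); MST = {0-3(w=4) 1-3(w=2) 3-4(w=2)}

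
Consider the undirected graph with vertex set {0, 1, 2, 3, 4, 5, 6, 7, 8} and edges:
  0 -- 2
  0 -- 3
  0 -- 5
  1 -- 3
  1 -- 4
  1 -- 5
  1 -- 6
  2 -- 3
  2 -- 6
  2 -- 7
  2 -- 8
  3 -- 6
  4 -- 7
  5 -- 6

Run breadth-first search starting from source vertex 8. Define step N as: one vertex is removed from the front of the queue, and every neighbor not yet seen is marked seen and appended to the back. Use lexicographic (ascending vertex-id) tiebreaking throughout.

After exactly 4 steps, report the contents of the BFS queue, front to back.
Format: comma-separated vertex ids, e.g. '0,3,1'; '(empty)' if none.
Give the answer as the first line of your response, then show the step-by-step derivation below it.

6,7,5,1

step 1: dequeue 8; queue=[2]; order=8
step 2: dequeue 2; queue=[0,3,6,7]; order=8,2
step 3: dequeue 0; queue=[3,6,7,5]; order=8,2,0
step 4: dequeue 3; queue=[6,7,5,1]; order=8,2,0,3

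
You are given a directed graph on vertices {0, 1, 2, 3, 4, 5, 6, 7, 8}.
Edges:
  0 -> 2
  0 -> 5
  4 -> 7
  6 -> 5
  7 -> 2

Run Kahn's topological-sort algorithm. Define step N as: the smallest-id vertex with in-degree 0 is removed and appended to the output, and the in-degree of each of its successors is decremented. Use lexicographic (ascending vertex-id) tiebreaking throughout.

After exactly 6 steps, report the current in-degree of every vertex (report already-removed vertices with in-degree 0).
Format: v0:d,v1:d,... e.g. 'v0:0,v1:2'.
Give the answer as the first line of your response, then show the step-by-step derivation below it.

v0:0,v1:0,v2:1,v3:0,v4:0,v5:0,v6:0,v7:0,v8:0

step 1: output 0; order=[0]; indeg=(0,0,1,0,0,1,0,1,0)
step 2: output 1; order=[0,1]; indeg=(0,0,1,0,0,1,0,1,0)
step 3: output 3; order=[0,1,3]; indeg=(0,0,1,0,0,1,0,1,0)
step 4: output 4; order=[0,1,3,4]; indeg=(0,0,1,0,0,1,0,0,0)
step 5: output 6; order=[0,1,3,4,6]; indeg=(0,0,1,0,0,0,0,0,0)
step 6: output 5; order=[0,1,3,4,6,5]; indeg=(0,0,1,0,0,0,0,0,0)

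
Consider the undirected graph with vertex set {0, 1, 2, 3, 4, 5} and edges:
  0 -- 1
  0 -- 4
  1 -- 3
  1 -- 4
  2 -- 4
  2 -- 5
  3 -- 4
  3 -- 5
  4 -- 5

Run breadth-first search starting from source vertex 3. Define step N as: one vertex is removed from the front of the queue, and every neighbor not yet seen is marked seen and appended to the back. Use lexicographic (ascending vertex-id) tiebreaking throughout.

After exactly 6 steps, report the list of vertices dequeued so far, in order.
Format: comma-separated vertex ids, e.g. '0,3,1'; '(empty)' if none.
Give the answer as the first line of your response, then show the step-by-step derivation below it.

3,1,4,5,0,2

step 1: dequeue 3; queue=[1,4,5]; order=3
step 2: dequeue 1; queue=[4,5,0]; order=3,1
step 3: dequeue 4; queue=[5,0,2]; order=3,1,4
step 4: dequeue 5; queue=[0,2]; order=3,1,4,5
step 5: dequeue 0; queue=[2]; order=3,1,4,5,0
step 6: dequeue 2; queue=[(empty)]; order=3,1,4,5,0,2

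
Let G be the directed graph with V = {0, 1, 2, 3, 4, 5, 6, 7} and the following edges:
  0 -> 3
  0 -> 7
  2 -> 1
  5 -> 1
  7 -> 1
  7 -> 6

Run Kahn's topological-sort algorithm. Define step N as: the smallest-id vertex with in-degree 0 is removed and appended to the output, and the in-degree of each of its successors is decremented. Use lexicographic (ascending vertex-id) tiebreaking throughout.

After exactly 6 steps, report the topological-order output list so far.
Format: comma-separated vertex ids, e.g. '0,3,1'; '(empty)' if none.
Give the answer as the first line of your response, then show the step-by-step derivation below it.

0,2,3,4,5,7

step 1: output 0; order=[0]; indeg=(0,3,0,0,0,0,1,0)
step 2: output 2; order=[0,2]; indeg=(0,2,0,0,0,0,1,0)
step 3: output 3; order=[0,2,3]; indeg=(0,2,0,0,0,0,1,0)
step 4: output 4; order=[0,2,3,4]; indeg=(0,2,0,0,0,0,1,0)
step 5: output 5; order=[0,2,3,4,5]; indeg=(0,1,0,0,0,0,1,0)
step 6: output 7; order=[0,2,3,4,5,7]; indeg=(0,0,0,0,0,0,0,0)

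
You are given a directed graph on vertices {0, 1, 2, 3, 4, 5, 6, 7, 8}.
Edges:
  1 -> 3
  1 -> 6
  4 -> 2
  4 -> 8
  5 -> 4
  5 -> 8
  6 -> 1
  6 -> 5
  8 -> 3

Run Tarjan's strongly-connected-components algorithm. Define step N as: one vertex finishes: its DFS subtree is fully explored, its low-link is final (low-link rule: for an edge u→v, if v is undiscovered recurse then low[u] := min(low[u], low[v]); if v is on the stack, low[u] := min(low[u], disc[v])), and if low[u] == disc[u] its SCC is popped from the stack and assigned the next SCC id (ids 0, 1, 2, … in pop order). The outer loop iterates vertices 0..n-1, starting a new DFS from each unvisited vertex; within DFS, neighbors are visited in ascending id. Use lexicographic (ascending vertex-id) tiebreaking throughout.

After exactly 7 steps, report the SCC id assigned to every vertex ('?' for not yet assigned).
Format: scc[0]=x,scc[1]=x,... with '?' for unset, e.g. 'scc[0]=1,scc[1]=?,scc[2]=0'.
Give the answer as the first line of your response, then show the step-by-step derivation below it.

scc[0]=0,scc[1]=?,scc[2]=2,scc[3]=1,scc[4]=4,scc[5]=5,scc[6]=?,scc[7]=?,scc[8]=3

step 1: low=(low[0]=0,low[1]=?,low[2]=?,low[3]=?,low[4]=?,low[5]=?,low[6]=?,low[7]=?,low[8]=?); scc=(scc[0]=0,scc[1]=?,scc[2]=?,scc[3]=?,scc[4]=?,scc[5]=?,scc[6]=?,scc[7]=?,scc[8]=?)
step 2: low=(low[0]=0,low[1]=1,low[2]=?,low[3]=2,low[4]=?,low[5]=?,low[6]=?,low[7]=?,low[8]=?); scc=(scc[0]=0,scc[1]=?,scc[2]=?,scc[3]=1,scc[4]=?,scc[5]=?,scc[6]=?,scc[7]=?,scc[8]=?)
step 3: low=(low[0]=0,low[1]=1,low[2]=6,low[3]=2,low[4]=5,low[5]=4,low[6]=1,low[7]=?,low[8]=?); scc=(scc[0]=0,scc[1]=?,scc[2]=2,scc[3]=1,scc[4]=?,scc[5]=?,scc[6]=?,scc[7]=?,scc[8]=?)
step 4: low=(low[0]=0,low[1]=1,low[2]=6,low[3]=2,low[4]=5,low[5]=4,low[6]=1,low[7]=?,low[8]=7); scc=(scc[0]=0,scc[1]=?,scc[2]=2,scc[3]=1,scc[4]=?,scc[5]=?,scc[6]=?,scc[7]=?,scc[8]=3)
step 5: low=(low[0]=0,low[1]=1,low[2]=6,low[3]=2,low[4]=5,low[5]=4,low[6]=1,low[7]=?,low[8]=7); scc=(scc[0]=0,scc[1]=?,scc[2]=2,scc[3]=1,scc[4]=4,scc[5]=?,scc[6]=?,scc[7]=?,scc[8]=3)
step 6: low=(low[0]=0,low[1]=1,low[2]=6,low[3]=2,low[4]=5,low[5]=4,low[6]=1,low[7]=?,low[8]=7); scc=(scc[0]=0,scc[1]=?,scc[2]=2,scc[3]=1,scc[4]=4,scc[5]=5,scc[6]=?,scc[7]=?,scc[8]=3)
step 7: low=(low[0]=0,low[1]=1,low[2]=6,low[3]=2,low[4]=5,low[5]=4,low[6]=1,low[7]=?,low[8]=7); scc=(scc[0]=0,scc[1]=?,scc[2]=2,scc[3]=1,scc[4]=4,scc[5]=5,scc[6]=?,scc[7]=?,scc[8]=3)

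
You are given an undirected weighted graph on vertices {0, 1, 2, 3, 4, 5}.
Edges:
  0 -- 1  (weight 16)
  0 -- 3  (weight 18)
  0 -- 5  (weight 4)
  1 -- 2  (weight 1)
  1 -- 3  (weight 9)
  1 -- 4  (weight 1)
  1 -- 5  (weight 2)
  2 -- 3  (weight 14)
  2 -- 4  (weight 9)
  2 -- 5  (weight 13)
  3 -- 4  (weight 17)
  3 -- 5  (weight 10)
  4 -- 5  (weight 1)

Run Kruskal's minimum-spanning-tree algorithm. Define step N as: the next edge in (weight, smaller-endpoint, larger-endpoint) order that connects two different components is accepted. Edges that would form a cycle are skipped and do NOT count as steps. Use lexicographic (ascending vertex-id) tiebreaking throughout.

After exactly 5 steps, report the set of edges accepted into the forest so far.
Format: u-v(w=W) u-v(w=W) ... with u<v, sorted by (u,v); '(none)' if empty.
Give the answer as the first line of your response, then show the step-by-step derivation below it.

0-5(w=4) 1-2(w=1) 1-3(w=9) 1-4(w=1) 4-5(w=1)

step 1: add edge 1-2 (w=1); MST = {1-2(w=1)}
step 2: add edge 1-4 (w=1); MST = {1-2(w=1) 1-4(w=1)}
step 3: add edge 4-5 (w=1); MST = {1-2(w=1) 1-4(w=1) 4-5(w=1)}
step 4: add edge 0-5 (w=4); MST = {0-5(w=4) 1-2(w=1) 1-4(w=1) 4-5(w=1)}
step 5: add edge 1-3 (w=9); MST = {0-5(w=4) 1-2(w=1) 1-3(w=9) 1-4(w=1) 4-5(w=1)}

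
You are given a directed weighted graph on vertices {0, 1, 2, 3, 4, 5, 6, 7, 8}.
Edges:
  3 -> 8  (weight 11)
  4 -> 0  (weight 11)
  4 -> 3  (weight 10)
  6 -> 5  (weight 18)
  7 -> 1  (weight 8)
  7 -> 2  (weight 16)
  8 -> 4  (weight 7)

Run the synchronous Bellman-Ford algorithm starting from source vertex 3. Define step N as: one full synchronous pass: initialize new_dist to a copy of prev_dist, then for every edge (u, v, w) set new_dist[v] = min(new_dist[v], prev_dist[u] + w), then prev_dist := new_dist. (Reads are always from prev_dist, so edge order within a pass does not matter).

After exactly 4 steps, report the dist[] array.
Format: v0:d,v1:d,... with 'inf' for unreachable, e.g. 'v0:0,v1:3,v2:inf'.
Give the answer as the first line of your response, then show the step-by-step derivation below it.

v0:29,v1:inf,v2:inf,v3:0,v4:18,v5:inf,v6:inf,v7:inf,v8:11

step 1: dist = v0:inf,v1:inf,v2:inf,v3:0,v4:inf,v5:inf,v6:inf,v7:inf,v8:11
step 2: dist = v0:inf,v1:inf,v2:inf,v3:0,v4:18,v5:inf,v6:inf,v7:inf,v8:11
step 3: dist = v0:29,v1:inf,v2:inf,v3:0,v4:18,v5:inf,v6:inf,v7:inf,v8:11
step 4: dist = v0:29,v1:inf,v2:inf,v3:0,v4:18,v5:inf,v6:inf,v7:inf,v8:11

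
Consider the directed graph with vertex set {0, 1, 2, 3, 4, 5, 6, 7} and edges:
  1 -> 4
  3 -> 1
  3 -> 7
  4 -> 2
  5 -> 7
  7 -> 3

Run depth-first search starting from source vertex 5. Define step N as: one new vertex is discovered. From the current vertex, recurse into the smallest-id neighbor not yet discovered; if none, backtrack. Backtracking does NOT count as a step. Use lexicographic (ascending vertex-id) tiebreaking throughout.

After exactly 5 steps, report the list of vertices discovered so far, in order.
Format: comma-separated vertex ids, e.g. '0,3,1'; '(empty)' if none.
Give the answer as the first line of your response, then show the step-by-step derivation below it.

5,7,3,1,4

step 1: discover 5; path=5; order=5
step 2: discover 7; path=5>7; order=5,7
step 3: discover 3; path=5>7>3; order=5,7,3
step 4: discover 1; path=5>7>3>1; order=5,7,3,1
step 5: discover 4; path=5>7>3>1>4; order=5,7,3,1,4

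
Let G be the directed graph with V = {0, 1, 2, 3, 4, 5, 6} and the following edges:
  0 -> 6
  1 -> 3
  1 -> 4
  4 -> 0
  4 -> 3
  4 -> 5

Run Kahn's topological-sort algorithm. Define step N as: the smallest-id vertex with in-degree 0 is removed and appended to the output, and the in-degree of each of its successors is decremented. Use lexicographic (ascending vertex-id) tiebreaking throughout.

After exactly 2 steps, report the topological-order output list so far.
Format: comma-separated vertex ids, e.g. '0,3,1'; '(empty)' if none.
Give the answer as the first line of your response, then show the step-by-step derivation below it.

1,2

step 1: output 1; order=[1]; indeg=(1,0,0,1,0,1,1)
step 2: output 2; order=[1,2]; indeg=(1,0,0,1,0,1,1)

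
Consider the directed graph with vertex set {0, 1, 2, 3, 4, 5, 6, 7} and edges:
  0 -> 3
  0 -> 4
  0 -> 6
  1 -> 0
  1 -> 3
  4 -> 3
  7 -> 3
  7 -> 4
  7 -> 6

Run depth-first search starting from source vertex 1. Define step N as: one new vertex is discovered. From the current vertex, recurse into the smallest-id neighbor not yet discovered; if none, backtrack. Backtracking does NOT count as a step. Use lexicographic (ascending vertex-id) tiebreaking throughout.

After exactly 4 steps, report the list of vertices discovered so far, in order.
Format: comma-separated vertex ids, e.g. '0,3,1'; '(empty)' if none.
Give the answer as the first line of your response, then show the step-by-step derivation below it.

1,0,3,4

step 1: discover 1; path=1; order=1
step 2: discover 0; path=1>0; order=1,0
step 3: discover 3; path=1>0>3; order=1,0,3
step 4: discover 4; path=1>0>4; order=1,0,3,4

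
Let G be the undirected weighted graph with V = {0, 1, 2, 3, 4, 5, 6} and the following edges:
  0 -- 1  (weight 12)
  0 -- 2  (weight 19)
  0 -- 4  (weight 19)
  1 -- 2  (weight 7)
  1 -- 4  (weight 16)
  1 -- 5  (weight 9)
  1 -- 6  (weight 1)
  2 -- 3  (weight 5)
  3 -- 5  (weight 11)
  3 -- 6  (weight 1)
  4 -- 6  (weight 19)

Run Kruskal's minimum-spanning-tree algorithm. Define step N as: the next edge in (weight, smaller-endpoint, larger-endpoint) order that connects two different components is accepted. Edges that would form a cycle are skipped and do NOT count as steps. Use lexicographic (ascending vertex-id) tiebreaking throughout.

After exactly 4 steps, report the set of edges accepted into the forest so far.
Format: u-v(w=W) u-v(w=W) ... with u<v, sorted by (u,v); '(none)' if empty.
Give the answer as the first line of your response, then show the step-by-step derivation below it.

1-5(w=9) 1-6(w=1) 2-3(w=5) 3-6(w=1)

step 1: add edge 1-6 (w=1); MST = {1-6(w=1)}
step 2: add edge 3-6 (w=1); MST = {1-6(w=1) 3-6(w=1)}
step 3: add edge 2-3 (w=5); MST = {1-6(w=1) 2-3(w=5) 3-6(w=1)}
step 4: add edge 1-5 (w=9); MST = {1-5(w=9) 1-6(w=1) 2-3(w=5) 3-6(w=1)}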